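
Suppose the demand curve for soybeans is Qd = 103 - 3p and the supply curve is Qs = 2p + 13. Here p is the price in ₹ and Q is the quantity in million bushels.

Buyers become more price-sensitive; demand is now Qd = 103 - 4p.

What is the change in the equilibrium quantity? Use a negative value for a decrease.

Initially, 103 - 3p = 2p + 13, so 90 = 5p and p = 18, Q = 49.
The shock moves the curves to Qd = 103 - 4p and Qs = 2p + 13.
Equate the new curves: 103 - 4p = 2p + 13, giving 90 = 6p, p = 15, Q = 43.
ΔQ = 43 − 49 = -6.

-6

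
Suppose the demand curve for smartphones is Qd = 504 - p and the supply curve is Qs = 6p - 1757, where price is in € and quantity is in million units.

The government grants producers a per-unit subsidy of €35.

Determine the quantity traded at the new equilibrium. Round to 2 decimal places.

Before the shock: 504 - p = 6p - 1757 ⇒ 2261 = 7p ⇒ p = 323, Q = 181.
Since sellers receive the price plus the subsidy, the effective supply curve becomes Qs = 6p - 1547.
Equate the new curves: 504 - p = 6p - 1547, giving 2051 = 7p, p = 293, Q = 211.

211.00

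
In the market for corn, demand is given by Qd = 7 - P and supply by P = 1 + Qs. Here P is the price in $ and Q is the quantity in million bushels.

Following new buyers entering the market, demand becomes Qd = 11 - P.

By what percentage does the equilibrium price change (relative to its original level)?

+50

Solve the original market: 7 - P = P - 1, hence P = 4 and Q = 3.
After the shift, demand is Qd = 11 - P and supply is Qs = P - 1.
Setting them equal: 11 - P = P - 1 → 12 = 2P, so P = 6 and Q = 5.
%ΔP = (6 − 4) / 4 × 100 = +50%.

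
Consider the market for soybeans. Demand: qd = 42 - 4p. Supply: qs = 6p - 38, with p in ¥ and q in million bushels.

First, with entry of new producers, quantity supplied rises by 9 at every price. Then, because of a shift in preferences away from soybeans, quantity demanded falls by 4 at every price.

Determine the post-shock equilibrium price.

Initially, 42 - 4p = 6p - 38, so 80 = 10p and p = 8, q = 10.
With the change applied: demand qd = 38 - 4p, supply qs = 6p - 29.
Equate the new curves: 38 - 4p = 6p - 29, giving 67 = 10p, p = 6.7, q = 11.2.

6.7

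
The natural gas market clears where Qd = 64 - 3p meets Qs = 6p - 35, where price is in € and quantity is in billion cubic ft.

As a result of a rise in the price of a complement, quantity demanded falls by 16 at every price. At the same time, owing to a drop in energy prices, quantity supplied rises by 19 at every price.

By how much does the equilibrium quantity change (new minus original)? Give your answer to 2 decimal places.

-4.33

Solve the original market: 64 - 3p = 6p - 35, hence p = 11 and Q = 31.
The new curves are Qd = 48 - 3p (demand) and Qs = 6p - 16 (supply).
Clearing the new market: 48 - 3p = 6p - 16, so p = 64/9 ≈ 7.1111 and Q = 80/3 ≈ 26.6667.
ΔQ = 26.6667 − 31 = -4.33.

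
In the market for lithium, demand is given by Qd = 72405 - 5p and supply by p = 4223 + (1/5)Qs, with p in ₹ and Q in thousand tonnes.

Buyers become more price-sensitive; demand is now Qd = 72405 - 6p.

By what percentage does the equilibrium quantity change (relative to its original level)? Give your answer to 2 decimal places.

Solve the original market: 72405 - 5p = 5p - 21115, hence p = 9352 and Q = 25645.
With the change applied: demand Qd = 72405 - 6p, supply Qs = 5p - 21115.
New equilibrium: 72405 - 6p = 5p - 21115 ⇒ 93520 = 11p ⇒ p = 93520/11 ≈ 8501.8182, Q = 235335/11 ≈ 21394.0909.
%ΔQ = (21394.0909 − 25645) / 25645 × 100 = -16.58%.

-16.58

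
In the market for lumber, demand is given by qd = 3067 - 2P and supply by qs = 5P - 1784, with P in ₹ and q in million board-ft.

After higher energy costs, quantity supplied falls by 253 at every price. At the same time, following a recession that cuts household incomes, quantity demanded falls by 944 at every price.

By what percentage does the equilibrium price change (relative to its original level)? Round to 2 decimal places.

Solve the original market: 3067 - 2P = 5P - 1784, hence P = 693 and q = 1681.
With the change applied: demand qd = 2123 - 2P, supply qs = 5P - 2037.
Equate the new curves: 2123 - 2P = 5P - 2037, giving 4160 = 7P, P = 4160/7 ≈ 594.2857, q = 6541/7 ≈ 934.4286.
%ΔP = (594.2857 − 693) / 693 × 100 = -14.24%.

-14.24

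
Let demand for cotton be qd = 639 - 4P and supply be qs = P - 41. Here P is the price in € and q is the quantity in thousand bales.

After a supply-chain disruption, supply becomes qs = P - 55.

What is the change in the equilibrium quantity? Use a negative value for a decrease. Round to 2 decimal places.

-11.20

Original equilibrium: 639 - 4P = P - 41 gives 680 = 5P, so P = 136 and q = 95.
After the shift, demand is qd = 639 - 4P and supply is qs = P - 55.
New equilibrium: 639 - 4P = P - 55 ⇒ 694 = 5P ⇒ P = 138.8, q = 83.8.
Δq = 83.8 − 95 = -11.20.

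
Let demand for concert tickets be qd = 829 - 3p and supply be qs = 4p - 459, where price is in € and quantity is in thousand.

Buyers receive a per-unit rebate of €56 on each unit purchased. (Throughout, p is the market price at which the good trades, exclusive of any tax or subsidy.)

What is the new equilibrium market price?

Solve the original market: 829 - 3p = 4p - 459, hence p = 184 and q = 277.
Since buyers' out-of-pocket price is the market price minus the rebate, the effective demand curve becomes qd = 997 - 3p.
Clearing the new market: 997 - 3p = 4p - 459, so p = 208 and q = 373.

208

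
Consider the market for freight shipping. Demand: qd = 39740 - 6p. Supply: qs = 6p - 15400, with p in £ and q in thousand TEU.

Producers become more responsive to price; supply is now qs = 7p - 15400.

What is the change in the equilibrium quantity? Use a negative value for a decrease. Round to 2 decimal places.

Before the shock: 39740 - 6p = 6p - 15400 ⇒ 55140 = 12p ⇒ p = 4595, q = 12170.
With the change applied: demand qd = 39740 - 6p, supply qs = 7p - 15400.
Equate the new curves: 39740 - 6p = 7p - 15400, giving 55140 = 13p, p = 55140/13 ≈ 4241.5385, q = 185780/13 ≈ 14290.7692.
Δq = 14290.7692 − 12170 = +2120.77.

+2120.77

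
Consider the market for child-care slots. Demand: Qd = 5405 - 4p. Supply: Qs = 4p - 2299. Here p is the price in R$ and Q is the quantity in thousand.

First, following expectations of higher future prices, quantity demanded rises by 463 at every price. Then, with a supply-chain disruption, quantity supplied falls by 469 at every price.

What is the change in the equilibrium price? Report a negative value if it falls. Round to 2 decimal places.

Original equilibrium: 5405 - 4p = 4p - 2299 gives 7704 = 8p, so p = 963 and Q = 1553.
After the shift, demand is Qd = 5868 - 4p and supply is Qs = 4p - 2768.
Setting them equal: 5868 - 4p = 4p - 2768 → 8636 = 8p, so p = 1079.5 and Q = 1550.
Δp = 1079.5 − 963 = +116.50.

+116.50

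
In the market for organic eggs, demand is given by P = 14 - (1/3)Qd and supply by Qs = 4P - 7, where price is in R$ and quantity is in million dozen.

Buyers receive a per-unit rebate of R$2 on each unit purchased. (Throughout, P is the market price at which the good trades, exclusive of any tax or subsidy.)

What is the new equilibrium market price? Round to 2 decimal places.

7.86

Initially, 42 - 3P = 4P - 7, so 49 = 7P and P = 7, Q = 21.
Since buyers' out-of-pocket price is the market price minus the rebate, the effective demand curve becomes Qd = 48 - 3P.
Setting them equal: 48 - 3P = 4P - 7 → 55 = 7P, so P = 55/7 ≈ 7.8571 and Q = 171/7 ≈ 24.4286.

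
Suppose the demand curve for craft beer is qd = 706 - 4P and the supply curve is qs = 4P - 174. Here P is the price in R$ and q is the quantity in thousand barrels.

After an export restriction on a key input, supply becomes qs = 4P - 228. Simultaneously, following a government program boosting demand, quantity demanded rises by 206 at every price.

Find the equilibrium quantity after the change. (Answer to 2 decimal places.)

342.00

Original equilibrium: 706 - 4P = 4P - 174 gives 880 = 8P, so P = 110 and q = 266.
The new curves are qd = 912 - 4P (demand) and qs = 4P - 228 (supply).
Clearing the new market: 912 - 4P = 4P - 228, so P = 142.5 and q = 342.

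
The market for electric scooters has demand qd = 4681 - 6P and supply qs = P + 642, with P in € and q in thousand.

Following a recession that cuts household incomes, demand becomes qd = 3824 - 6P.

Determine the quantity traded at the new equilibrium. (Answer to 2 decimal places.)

Initially, 4681 - 6P = P + 642, so 4039 = 7P and P = 577, q = 1219.
The new curves are qd = 3824 - 6P (demand) and qs = P + 642 (supply).
Clearing the new market: 3824 - 6P = P + 642, so P = 3182/7 ≈ 454.5714 and q = 7676/7 ≈ 1096.5714.

1096.57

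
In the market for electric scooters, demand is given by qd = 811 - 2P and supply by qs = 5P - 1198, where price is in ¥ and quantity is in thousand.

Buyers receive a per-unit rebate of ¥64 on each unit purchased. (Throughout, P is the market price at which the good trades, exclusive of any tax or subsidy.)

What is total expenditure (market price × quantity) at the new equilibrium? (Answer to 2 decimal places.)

Solve the original market: 811 - 2P = 5P - 1198, hence P = 287 and q = 237.
Since buyers' out-of-pocket price is the market price minus the rebate, the effective demand curve becomes qd = 939 - 2P.
Equate the new curves: 939 - 2P = 5P - 1198, giving 2137 = 7P, P = 2137/7 ≈ 305.2857, q = 2299/7 ≈ 328.4286.
New expenditure = 305.2857 × 328.4286 = 100264.55.

100264.55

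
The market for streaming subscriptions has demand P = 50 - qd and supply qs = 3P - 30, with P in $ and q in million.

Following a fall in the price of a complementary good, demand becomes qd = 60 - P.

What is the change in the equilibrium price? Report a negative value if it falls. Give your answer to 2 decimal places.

+2.50

Before the shock: 50 - P = 3P - 30 ⇒ 80 = 4P ⇒ P = 20, q = 30.
After the shift, demand is qd = 60 - P and supply is qs = 3P - 30.
Setting them equal: 60 - P = 3P - 30 → 90 = 4P, so P = 22.5 and q = 37.5.
ΔP = 22.5 − 20 = +2.50.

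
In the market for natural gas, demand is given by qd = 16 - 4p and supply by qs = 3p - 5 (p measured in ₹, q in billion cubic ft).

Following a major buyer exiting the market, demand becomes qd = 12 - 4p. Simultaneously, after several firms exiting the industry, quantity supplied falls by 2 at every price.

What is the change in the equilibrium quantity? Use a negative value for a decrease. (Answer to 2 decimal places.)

-2.86

Before the shock: 16 - 4p = 3p - 5 ⇒ 21 = 7p ⇒ p = 3, q = 4.
The new curves are qd = 12 - 4p (demand) and qs = 3p - 7 (supply).
Setting them equal: 12 - 4p = 3p - 7 → 19 = 7p, so p = 19/7 ≈ 2.7143 and q = 8/7 ≈ 1.1429.
Δq = 1.1429 − 4 = -2.86.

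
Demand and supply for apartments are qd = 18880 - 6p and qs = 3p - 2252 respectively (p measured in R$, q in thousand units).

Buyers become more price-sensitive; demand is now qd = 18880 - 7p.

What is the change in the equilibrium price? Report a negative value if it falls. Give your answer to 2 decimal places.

Original equilibrium: 18880 - 6p = 3p - 2252 gives 21132 = 9p, so p = 2348 and q = 4792.
The shock moves the curves to qd = 18880 - 7p and qs = 3p - 2252.
Clearing the new market: 18880 - 7p = 3p - 2252, so p = 2113.2 and q = 4087.6.
Δp = 2113.2 − 2348 = -234.80.

-234.80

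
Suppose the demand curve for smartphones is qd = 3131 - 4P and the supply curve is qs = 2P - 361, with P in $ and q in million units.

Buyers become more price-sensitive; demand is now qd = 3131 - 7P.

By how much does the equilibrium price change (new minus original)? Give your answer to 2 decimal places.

Solve the original market: 3131 - 4P = 2P - 361, hence P = 582 and q = 803.
After the shift, demand is qd = 3131 - 7P and supply is qs = 2P - 361.
New equilibrium: 3131 - 7P = 2P - 361 ⇒ 3492 = 9P ⇒ P = 388, q = 415.
ΔP = 388 − 582 = -194.00.

-194.00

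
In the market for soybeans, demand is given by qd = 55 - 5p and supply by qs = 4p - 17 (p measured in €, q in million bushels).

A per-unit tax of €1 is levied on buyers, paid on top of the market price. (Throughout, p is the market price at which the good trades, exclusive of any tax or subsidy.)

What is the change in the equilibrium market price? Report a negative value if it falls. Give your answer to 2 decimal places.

Original equilibrium: 55 - 5p = 4p - 17 gives 72 = 9p, so p = 8 and q = 15.
Since buyers pay the price plus the tax, the effective demand curve becomes qd = 50 - 5p.
New equilibrium: 50 - 5p = 4p - 17 ⇒ 67 = 9p ⇒ p = 67/9 ≈ 7.4444, q = 115/9 ≈ 12.7778.
Δp = 7.4444 − 8 = -0.56.

-0.56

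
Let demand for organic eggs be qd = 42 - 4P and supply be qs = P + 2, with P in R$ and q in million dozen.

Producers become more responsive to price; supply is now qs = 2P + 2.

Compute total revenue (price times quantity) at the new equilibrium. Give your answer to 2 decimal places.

102.22

Original equilibrium: 42 - 4P = P + 2 gives 40 = 5P, so P = 8 and q = 10.
The new curves are qd = 42 - 4P (demand) and qs = 2P + 2 (supply).
Setting them equal: 42 - 4P = 2P + 2 → 40 = 6P, so P = 20/3 ≈ 6.6667 and q = 46/3 ≈ 15.3333.
New expenditure = 6.6667 × 15.3333 = 102.22.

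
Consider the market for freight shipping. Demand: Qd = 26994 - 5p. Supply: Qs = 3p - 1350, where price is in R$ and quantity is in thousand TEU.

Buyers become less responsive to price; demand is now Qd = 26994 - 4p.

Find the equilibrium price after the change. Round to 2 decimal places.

4049.14

Original equilibrium: 26994 - 5p = 3p - 1350 gives 28344 = 8p, so p = 3543 and Q = 9279.
The shock moves the curves to Qd = 26994 - 4p and Qs = 3p - 1350.
Setting them equal: 26994 - 4p = 3p - 1350 → 28344 = 7p, so p = 28344/7 ≈ 4049.1429 and Q = 75582/7 ≈ 10797.4286.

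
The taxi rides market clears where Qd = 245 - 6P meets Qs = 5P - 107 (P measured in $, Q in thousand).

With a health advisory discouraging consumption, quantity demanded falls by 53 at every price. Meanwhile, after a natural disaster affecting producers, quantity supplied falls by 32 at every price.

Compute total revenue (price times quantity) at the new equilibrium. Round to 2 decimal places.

Original equilibrium: 245 - 6P = 5P - 107 gives 352 = 11P, so P = 32 and Q = 53.
With the change applied: demand Qd = 192 - 6P, supply Qs = 5P - 139.
Clearing the new market: 192 - 6P = 5P - 139, so P = 331/11 ≈ 30.0909 and Q = 126/11 ≈ 11.4545.
New expenditure = 30.0909 × 11.4545 = 344.68.

344.68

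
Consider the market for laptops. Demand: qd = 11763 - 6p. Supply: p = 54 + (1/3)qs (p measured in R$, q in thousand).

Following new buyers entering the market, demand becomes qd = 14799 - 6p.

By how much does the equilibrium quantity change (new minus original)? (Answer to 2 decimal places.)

Original equilibrium: 11763 - 6p = 3p - 162 gives 11925 = 9p, so p = 1325 and q = 3813.
The new curves are qd = 14799 - 6p (demand) and qs = 3p - 162 (supply).
Clearing the new market: 14799 - 6p = 3p - 162, so p = 4987/3 ≈ 1662.3333 and q = 4825.
Δq = 4825 − 3813 = +1012.00.

+1012.00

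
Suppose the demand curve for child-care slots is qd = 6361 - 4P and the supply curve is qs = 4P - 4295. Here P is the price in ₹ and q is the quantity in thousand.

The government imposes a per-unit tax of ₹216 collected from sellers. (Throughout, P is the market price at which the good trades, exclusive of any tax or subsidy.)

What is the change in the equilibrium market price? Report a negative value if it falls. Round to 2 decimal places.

Initially, 6361 - 4P = 4P - 4295, so 10656 = 8P and P = 1332, q = 1033.
Since sellers keep the price net of the tax, the effective supply curve becomes qs = 4P - 5159.
New equilibrium: 6361 - 4P = 4P - 5159 ⇒ 11520 = 8P ⇒ P = 1440, q = 601.
ΔP = 1440 − 1332 = +108.00.

+108.00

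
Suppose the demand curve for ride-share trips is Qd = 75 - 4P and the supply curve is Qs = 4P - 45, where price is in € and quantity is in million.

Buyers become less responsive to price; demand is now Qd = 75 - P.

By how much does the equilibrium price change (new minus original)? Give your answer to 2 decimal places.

+9.00

Solve the original market: 75 - 4P = 4P - 45, hence P = 15 and Q = 15.
With the change applied: demand Qd = 75 - P, supply Qs = 4P - 45.
Clearing the new market: 75 - P = 4P - 45, so P = 24 and Q = 51.
ΔP = 24 − 15 = +9.00.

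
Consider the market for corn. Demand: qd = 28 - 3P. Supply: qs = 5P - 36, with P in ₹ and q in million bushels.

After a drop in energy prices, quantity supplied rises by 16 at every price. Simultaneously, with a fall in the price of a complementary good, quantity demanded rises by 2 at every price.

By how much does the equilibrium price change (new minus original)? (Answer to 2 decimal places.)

Before the shock: 28 - 3P = 5P - 36 ⇒ 64 = 8P ⇒ P = 8, q = 4.
After the shift, demand is qd = 30 - 3P and supply is qs = 5P - 20.
Setting them equal: 30 - 3P = 5P - 20 → 50 = 8P, so P = 6.25 and q = 11.25.
ΔP = 6.25 − 8 = -1.75.

-1.75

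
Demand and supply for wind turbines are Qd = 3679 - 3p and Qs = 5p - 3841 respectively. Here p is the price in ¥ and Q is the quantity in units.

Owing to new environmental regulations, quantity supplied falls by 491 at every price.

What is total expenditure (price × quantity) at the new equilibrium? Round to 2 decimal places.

Before the shock: 3679 - 3p = 5p - 3841 ⇒ 7520 = 8p ⇒ p = 940, Q = 859.
The shock moves the curves to Qd = 3679 - 3p and Qs = 5p - 4332.
Clearing the new market: 3679 - 3p = 5p - 4332, so p = 1001.375 and Q = 674.875.
New expenditure = 1001.375 × 674.875 = 675802.95.

675802.95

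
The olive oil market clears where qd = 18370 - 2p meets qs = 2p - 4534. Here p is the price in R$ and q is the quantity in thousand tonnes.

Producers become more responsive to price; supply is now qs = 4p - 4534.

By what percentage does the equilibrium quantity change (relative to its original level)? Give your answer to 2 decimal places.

+55.18

Solve the original market: 18370 - 2p = 2p - 4534, hence p = 5726 and q = 6918.
The shock moves the curves to qd = 18370 - 2p and qs = 4p - 4534.
New equilibrium: 18370 - 2p = 4p - 4534 ⇒ 22904 = 6p ⇒ p = 11452/3 ≈ 3817.3333, q = 32206/3 ≈ 10735.3333.
%Δq = (10735.3333 − 6918) / 6918 × 100 = +55.18%.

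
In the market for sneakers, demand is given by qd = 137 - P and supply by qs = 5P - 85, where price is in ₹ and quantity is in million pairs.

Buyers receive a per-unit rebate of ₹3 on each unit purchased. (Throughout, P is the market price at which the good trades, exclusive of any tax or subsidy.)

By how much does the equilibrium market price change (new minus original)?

+0.5

Before the shock: 137 - P = 5P - 85 ⇒ 222 = 6P ⇒ P = 37, q = 100.
Since buyers' out-of-pocket price is the market price minus the rebate, the effective demand curve becomes qd = 140 - P.
Equate the new curves: 140 - P = 5P - 85, giving 225 = 6P, P = 37.5, q = 102.5.
ΔP = 37.5 − 37 = +0.5.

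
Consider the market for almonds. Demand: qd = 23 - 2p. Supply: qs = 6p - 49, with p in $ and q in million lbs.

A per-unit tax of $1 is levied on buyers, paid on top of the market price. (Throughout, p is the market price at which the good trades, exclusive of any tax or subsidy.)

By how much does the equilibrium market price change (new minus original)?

Before the shock: 23 - 2p = 6p - 49 ⇒ 72 = 8p ⇒ p = 9, q = 5.
Since buyers pay the price plus the tax, the effective demand curve becomes qd = 21 - 2p.
New equilibrium: 21 - 2p = 6p - 49 ⇒ 70 = 8p ⇒ p = 8.75, q = 3.5.
Δp = 8.75 − 9 = -0.25.

-0.25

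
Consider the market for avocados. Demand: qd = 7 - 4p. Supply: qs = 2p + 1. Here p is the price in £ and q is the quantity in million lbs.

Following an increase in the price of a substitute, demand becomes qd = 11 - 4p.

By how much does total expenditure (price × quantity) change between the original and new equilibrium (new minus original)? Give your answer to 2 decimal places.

+4.22

Original equilibrium: 7 - 4p = 2p + 1 gives 6 = 6p, so p = 1 and q = 3.
The new curves are qd = 11 - 4p (demand) and qs = 2p + 1 (supply).
Clearing the new market: 11 - 4p = 2p + 1, so p = 5/3 ≈ 1.6667 and q = 13/3 ≈ 4.3333.
Expenditure moves from 1×3 = 3 to 1.6667×4.3333 = 7.2222; change = +4.22.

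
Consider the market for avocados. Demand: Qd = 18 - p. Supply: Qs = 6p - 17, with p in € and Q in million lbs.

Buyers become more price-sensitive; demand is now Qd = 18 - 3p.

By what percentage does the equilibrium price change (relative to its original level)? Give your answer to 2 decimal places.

-22.22

Solve the original market: 18 - p = 6p - 17, hence p = 5 and Q = 13.
The shock moves the curves to Qd = 18 - 3p and Qs = 6p - 17.
Setting them equal: 18 - 3p = 6p - 17 → 35 = 9p, so p = 35/9 ≈ 3.8889 and Q = 19/3 ≈ 6.3333.
%Δp = (3.8889 − 5) / 5 × 100 = -22.22%.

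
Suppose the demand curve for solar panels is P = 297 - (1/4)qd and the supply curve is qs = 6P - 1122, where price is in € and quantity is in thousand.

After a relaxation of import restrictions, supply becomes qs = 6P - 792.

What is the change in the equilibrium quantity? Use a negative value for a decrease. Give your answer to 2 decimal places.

+132.00

Initially, 1188 - 4P = 6P - 1122, so 2310 = 10P and P = 231, q = 264.
The new curves are qd = 1188 - 4P (demand) and qs = 6P - 792 (supply).
Setting them equal: 1188 - 4P = 6P - 792 → 1980 = 10P, so P = 198 and q = 396.
Δq = 396 − 264 = +132.00.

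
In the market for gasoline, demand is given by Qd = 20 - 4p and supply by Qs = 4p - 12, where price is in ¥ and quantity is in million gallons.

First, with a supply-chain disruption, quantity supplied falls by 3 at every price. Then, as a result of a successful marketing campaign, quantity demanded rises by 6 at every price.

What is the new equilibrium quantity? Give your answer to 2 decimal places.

5.50

Before the shock: 20 - 4p = 4p - 12 ⇒ 32 = 8p ⇒ p = 4, Q = 4.
After the shift, demand is Qd = 26 - 4p and supply is Qs = 4p - 15.
Setting them equal: 26 - 4p = 4p - 15 → 41 = 8p, so p = 5.125 and Q = 5.5.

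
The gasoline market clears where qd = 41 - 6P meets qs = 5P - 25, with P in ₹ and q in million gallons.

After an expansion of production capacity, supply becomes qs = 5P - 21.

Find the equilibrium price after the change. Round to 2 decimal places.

Original equilibrium: 41 - 6P = 5P - 25 gives 66 = 11P, so P = 6 and q = 5.
After the shift, demand is qd = 41 - 6P and supply is qs = 5P - 21.
Setting them equal: 41 - 6P = 5P - 21 → 62 = 11P, so P = 62/11 ≈ 5.6364 and q = 79/11 ≈ 7.1818.

5.64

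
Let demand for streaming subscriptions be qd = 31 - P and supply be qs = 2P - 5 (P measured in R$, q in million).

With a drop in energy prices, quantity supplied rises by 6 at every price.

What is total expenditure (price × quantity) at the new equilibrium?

210

Original equilibrium: 31 - P = 2P - 5 gives 36 = 3P, so P = 12 and q = 19.
With the change applied: demand qd = 31 - P, supply qs = 2P + 1.
Clearing the new market: 31 - P = 2P + 1, so P = 10 and q = 21.
New expenditure = 10 × 21 = 210.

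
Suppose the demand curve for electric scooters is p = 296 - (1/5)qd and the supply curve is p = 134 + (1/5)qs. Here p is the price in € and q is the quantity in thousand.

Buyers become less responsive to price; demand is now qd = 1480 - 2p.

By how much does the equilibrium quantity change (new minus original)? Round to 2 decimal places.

+460.71

Original equilibrium: 1480 - 5p = 5p - 670 gives 2150 = 10p, so p = 215 and q = 405.
After the shift, demand is qd = 1480 - 2p and supply is qs = 5p - 670.
Setting them equal: 1480 - 2p = 5p - 670 → 2150 = 7p, so p = 2150/7 ≈ 307.1429 and q = 6060/7 ≈ 865.7143.
Δq = 865.7143 − 405 = +460.71.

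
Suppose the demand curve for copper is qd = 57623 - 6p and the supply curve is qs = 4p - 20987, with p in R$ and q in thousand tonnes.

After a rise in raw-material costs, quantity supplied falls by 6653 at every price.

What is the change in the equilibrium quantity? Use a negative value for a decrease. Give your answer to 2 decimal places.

-3991.80

Original equilibrium: 57623 - 6p = 4p - 20987 gives 78610 = 10p, so p = 7861 and q = 10457.
The shock moves the curves to qd = 57623 - 6p and qs = 4p - 27640.
New equilibrium: 57623 - 6p = 4p - 27640 ⇒ 85263 = 10p ⇒ p = 8526.3, q = 6465.2.
Δq = 6465.2 − 10457 = -3991.80.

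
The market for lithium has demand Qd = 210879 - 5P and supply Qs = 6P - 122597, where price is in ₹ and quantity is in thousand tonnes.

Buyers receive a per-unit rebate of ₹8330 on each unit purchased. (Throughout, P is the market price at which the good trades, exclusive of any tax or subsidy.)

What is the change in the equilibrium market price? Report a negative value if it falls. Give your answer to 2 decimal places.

+3786.36

Before the shock: 210879 - 5P = 6P - 122597 ⇒ 333476 = 11P ⇒ P = 30316, Q = 59299.
Since buyers' out-of-pocket price is the market price minus the rebate, the effective demand curve becomes Qd = 252529 - 5P.
Setting them equal: 252529 - 5P = 6P - 122597 → 375126 = 11P, so P = 375126/11 ≈ 34102.3636 and Q = 902189/11 ≈ 82017.1818.
ΔP = 34102.3636 − 30316 = +3786.36.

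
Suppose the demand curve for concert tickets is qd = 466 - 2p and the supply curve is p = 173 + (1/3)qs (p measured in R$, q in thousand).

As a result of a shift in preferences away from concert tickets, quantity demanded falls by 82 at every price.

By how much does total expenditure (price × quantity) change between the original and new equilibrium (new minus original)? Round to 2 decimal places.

Solve the original market: 466 - 2p = 3p - 519, hence p = 197 and q = 72.
After the shift, demand is qd = 384 - 2p and supply is qs = 3p - 519.
Setting them equal: 384 - 2p = 3p - 519 → 903 = 5p, so p = 180.6 and q = 22.8.
Expenditure moves from 197×72 = 14184 to 180.6×22.8 = 4117.68; change = -10066.32.

-10066.32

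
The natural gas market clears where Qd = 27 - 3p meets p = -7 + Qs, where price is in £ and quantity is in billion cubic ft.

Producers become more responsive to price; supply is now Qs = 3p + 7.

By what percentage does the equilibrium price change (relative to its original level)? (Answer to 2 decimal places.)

-33.33

Solve the original market: 27 - 3p = p + 7, hence p = 5 and Q = 12.
The shock moves the curves to Qd = 27 - 3p and Qs = 3p + 7.
New equilibrium: 27 - 3p = 3p + 7 ⇒ 20 = 6p ⇒ p = 10/3 ≈ 3.3333, Q = 17.
%Δp = (3.3333 − 5) / 5 × 100 = -33.33%.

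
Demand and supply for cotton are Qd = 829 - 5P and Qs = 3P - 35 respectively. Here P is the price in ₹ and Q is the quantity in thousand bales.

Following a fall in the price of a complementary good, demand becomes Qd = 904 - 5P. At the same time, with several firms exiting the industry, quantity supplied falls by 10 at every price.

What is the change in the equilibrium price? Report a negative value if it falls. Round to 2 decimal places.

Original equilibrium: 829 - 5P = 3P - 35 gives 864 = 8P, so P = 108 and Q = 289.
The new curves are Qd = 904 - 5P (demand) and Qs = 3P - 45 (supply).
New equilibrium: 904 - 5P = 3P - 45 ⇒ 949 = 8P ⇒ P = 118.625, Q = 310.875.
ΔP = 118.625 − 108 = +10.63.

+10.63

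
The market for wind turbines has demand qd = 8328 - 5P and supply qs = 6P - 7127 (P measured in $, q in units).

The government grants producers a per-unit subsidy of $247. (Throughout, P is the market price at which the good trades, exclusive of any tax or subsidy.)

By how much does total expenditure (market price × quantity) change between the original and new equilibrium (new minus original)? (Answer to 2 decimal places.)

+680152.26

Initially, 8328 - 5P = 6P - 7127, so 15455 = 11P and P = 1405, q = 1303.
Since sellers receive the price plus the subsidy, the effective supply curve becomes qs = 6P - 5645.
Clearing the new market: 8328 - 5P = 6P - 5645, so P = 13973/11 ≈ 1270.2727 and q = 21743/11 ≈ 1976.6364.
Expenditure moves from 1405×1303 = 1830715 to 1270.2727×1976.6364 = 2510867.2645; change = +680152.26.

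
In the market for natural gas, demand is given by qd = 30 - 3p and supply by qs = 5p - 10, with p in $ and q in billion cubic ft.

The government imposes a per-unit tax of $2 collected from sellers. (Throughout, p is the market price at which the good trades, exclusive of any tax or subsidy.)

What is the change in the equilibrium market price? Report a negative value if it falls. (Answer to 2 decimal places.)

+1.25

Original equilibrium: 30 - 3p = 5p - 10 gives 40 = 8p, so p = 5 and q = 15.
Since sellers keep the price net of the tax, the effective supply curve becomes qs = 5p - 20.
Clearing the new market: 30 - 3p = 5p - 20, so p = 6.25 and q = 11.25.
Δp = 6.25 − 5 = +1.25.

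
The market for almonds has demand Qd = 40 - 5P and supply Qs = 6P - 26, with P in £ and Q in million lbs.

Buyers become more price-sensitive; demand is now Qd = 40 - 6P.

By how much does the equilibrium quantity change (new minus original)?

Original equilibrium: 40 - 5P = 6P - 26 gives 66 = 11P, so P = 6 and Q = 10.
The new curves are Qd = 40 - 6P (demand) and Qs = 6P - 26 (supply).
New equilibrium: 40 - 6P = 6P - 26 ⇒ 66 = 12P ⇒ P = 5.5, Q = 7.
ΔQ = 7 − 10 = -3.

-3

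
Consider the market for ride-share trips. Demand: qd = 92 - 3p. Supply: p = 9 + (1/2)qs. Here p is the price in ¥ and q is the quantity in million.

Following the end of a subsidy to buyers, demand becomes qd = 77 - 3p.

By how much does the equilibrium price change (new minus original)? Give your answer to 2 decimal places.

Solve the original market: 92 - 3p = 2p - 18, hence p = 22 and q = 26.
With the change applied: demand qd = 77 - 3p, supply qs = 2p - 18.
New equilibrium: 77 - 3p = 2p - 18 ⇒ 95 = 5p ⇒ p = 19, q = 20.
Δp = 19 − 22 = -3.00.

-3.00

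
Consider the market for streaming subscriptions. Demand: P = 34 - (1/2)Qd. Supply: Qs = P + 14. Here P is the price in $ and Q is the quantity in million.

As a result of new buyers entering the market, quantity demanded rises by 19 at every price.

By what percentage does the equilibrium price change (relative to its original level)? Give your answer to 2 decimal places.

Solve the original market: 68 - 2P = P + 14, hence P = 18 and Q = 32.
The shock moves the curves to Qd = 87 - 2P and Qs = P + 14.
New equilibrium: 87 - 2P = P + 14 ⇒ 73 = 3P ⇒ P = 73/3 ≈ 24.3333, Q = 115/3 ≈ 38.3333.
%ΔP = (24.3333 − 18) / 18 × 100 = +35.19%.

+35.19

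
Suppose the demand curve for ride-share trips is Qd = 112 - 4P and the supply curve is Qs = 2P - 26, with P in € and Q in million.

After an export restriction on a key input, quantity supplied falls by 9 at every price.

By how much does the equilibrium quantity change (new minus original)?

Original equilibrium: 112 - 4P = 2P - 26 gives 138 = 6P, so P = 23 and Q = 20.
The shock moves the curves to Qd = 112 - 4P and Qs = 2P - 35.
New equilibrium: 112 - 4P = 2P - 35 ⇒ 147 = 6P ⇒ P = 24.5, Q = 14.
ΔQ = 14 − 20 = -6.

-6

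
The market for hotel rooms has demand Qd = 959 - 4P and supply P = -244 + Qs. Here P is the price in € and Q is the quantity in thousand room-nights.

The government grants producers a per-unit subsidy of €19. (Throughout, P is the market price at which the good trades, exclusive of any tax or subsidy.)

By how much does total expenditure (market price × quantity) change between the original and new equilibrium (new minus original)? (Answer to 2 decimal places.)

Original equilibrium: 959 - 4P = P + 244 gives 715 = 5P, so P = 143 and Q = 387.
Since sellers receive the price plus the subsidy, the effective supply curve becomes Qs = P + 263.
New equilibrium: 959 - 4P = P + 263 ⇒ 696 = 5P ⇒ P = 139.2, Q = 402.2.
Expenditure moves from 143×387 = 55341 to 139.2×402.2 = 55986.24; change = +645.24.

+645.24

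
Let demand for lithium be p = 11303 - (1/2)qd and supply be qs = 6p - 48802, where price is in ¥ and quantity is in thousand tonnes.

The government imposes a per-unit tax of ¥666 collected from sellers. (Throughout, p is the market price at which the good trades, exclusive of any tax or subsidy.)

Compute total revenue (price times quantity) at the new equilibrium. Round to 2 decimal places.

35392752.50

Original equilibrium: 22606 - 2p = 6p - 48802 gives 71408 = 8p, so p = 8926 and q = 4754.
Since sellers keep the price net of the tax, the effective supply curve becomes qs = 6p - 52798.
Clearing the new market: 22606 - 2p = 6p - 52798, so p = 9425.5 and q = 3755.
New expenditure = 9425.5 × 3755 = 35392752.50.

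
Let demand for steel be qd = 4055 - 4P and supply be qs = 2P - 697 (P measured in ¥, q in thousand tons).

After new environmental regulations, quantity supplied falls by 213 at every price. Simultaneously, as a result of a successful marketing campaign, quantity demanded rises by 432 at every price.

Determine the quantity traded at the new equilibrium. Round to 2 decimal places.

889.00

Initially, 4055 - 4P = 2P - 697, so 4752 = 6P and P = 792, q = 887.
With the change applied: demand qd = 4487 - 4P, supply qs = 2P - 910.
Clearing the new market: 4487 - 4P = 2P - 910, so P = 899.5 and q = 889.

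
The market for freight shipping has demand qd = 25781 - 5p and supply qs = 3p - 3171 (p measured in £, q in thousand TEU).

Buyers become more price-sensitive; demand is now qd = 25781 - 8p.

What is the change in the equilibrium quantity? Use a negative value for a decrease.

Original equilibrium: 25781 - 5p = 3p - 3171 gives 28952 = 8p, so p = 3619 and q = 7686.
After the shift, demand is qd = 25781 - 8p and supply is qs = 3p - 3171.
Clearing the new market: 25781 - 8p = 3p - 3171, so p = 2632 and q = 4725.
Δq = 4725 − 7686 = -2961.

-2961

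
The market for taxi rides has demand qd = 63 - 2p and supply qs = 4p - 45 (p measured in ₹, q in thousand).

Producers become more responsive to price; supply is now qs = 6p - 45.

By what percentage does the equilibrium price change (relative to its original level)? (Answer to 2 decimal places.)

Solve the original market: 63 - 2p = 4p - 45, hence p = 18 and q = 27.
After the shift, demand is qd = 63 - 2p and supply is qs = 6p - 45.
Clearing the new market: 63 - 2p = 6p - 45, so p = 13.5 and q = 36.
%Δp = (13.5 − 18) / 18 × 100 = -25.00%.

-25.00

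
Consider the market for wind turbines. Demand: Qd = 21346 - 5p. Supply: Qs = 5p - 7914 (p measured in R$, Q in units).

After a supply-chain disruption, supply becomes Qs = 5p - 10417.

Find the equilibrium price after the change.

3176.3

Original equilibrium: 21346 - 5p = 5p - 7914 gives 29260 = 10p, so p = 2926 and Q = 6716.
The shock moves the curves to Qd = 21346 - 5p and Qs = 5p - 10417.
Equate the new curves: 21346 - 5p = 5p - 10417, giving 31763 = 10p, p = 3176.3, Q = 5464.5.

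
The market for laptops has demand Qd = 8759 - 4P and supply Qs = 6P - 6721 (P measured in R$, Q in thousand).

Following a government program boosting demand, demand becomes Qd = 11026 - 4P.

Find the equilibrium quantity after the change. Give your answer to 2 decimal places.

3927.20

Original equilibrium: 8759 - 4P = 6P - 6721 gives 15480 = 10P, so P = 1548 and Q = 2567.
The new curves are Qd = 11026 - 4P (demand) and Qs = 6P - 6721 (supply).
Setting them equal: 11026 - 4P = 6P - 6721 → 17747 = 10P, so P = 1774.7 and Q = 3927.2.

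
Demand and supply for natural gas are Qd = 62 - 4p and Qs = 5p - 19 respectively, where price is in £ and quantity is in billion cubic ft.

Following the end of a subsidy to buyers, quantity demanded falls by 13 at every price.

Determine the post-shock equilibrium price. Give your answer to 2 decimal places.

7.56

Original equilibrium: 62 - 4p = 5p - 19 gives 81 = 9p, so p = 9 and Q = 26.
After the shift, demand is Qd = 49 - 4p and supply is Qs = 5p - 19.
New equilibrium: 49 - 4p = 5p - 19 ⇒ 68 = 9p ⇒ p = 68/9 ≈ 7.5556, Q = 169/9 ≈ 18.7778.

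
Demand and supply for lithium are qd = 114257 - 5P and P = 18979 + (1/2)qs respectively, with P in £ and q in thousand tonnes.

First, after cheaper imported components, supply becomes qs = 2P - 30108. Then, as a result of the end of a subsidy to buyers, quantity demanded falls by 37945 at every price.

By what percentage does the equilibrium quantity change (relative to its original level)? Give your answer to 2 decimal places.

-94.62

Before the shock: 114257 - 5P = 2P - 37958 ⇒ 152215 = 7P ⇒ P = 21745, q = 5532.
With the change applied: demand qd = 76312 - 5P, supply qs = 2P - 30108.
Setting them equal: 76312 - 5P = 2P - 30108 → 106420 = 7P, so P = 106420/7 ≈ 15202.8571 and q = 2084/7 ≈ 297.7143.
%Δq = (297.7143 − 5532) / 5532 × 100 = -94.62%.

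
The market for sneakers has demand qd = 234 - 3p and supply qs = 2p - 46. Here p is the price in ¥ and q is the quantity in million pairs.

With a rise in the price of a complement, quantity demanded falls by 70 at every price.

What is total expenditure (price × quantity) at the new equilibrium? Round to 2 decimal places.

Solve the original market: 234 - 3p = 2p - 46, hence p = 56 and q = 66.
After the shift, demand is qd = 164 - 3p and supply is qs = 2p - 46.
Clearing the new market: 164 - 3p = 2p - 46, so p = 42 and q = 38.
New expenditure = 42 × 38 = 1596.00.

1596.00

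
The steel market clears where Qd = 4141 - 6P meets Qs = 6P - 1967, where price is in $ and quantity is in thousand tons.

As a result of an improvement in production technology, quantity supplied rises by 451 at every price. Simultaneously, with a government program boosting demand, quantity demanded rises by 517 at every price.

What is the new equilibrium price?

514.5

Original equilibrium: 4141 - 6P = 6P - 1967 gives 6108 = 12P, so P = 509 and Q = 1087.
After the shift, demand is Qd = 4658 - 6P and supply is Qs = 6P - 1516.
Setting them equal: 4658 - 6P = 6P - 1516 → 6174 = 12P, so P = 514.5 and Q = 1571.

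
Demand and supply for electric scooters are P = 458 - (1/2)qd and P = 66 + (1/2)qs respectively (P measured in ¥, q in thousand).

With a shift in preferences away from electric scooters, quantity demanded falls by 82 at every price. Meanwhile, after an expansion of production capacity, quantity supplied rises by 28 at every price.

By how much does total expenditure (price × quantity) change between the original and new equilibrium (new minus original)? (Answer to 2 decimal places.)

Before the shock: 916 - 2P = 2P - 132 ⇒ 1048 = 4P ⇒ P = 262, q = 392.
With the change applied: demand qd = 834 - 2P, supply qs = 2P - 104.
Equate the new curves: 834 - 2P = 2P - 104, giving 938 = 4P, P = 234.5, q = 365.
Expenditure moves from 262×392 = 102704 to 234.5×365 = 85592.5; change = -17111.50.

-17111.50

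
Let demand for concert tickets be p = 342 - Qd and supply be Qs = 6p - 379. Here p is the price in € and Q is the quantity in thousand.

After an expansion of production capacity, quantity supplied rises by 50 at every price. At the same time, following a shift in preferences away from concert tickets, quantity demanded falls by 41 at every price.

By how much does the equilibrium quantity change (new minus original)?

Initially, 342 - p = 6p - 379, so 721 = 7p and p = 103, Q = 239.
With the change applied: demand Qd = 301 - p, supply Qs = 6p - 329.
New equilibrium: 301 - p = 6p - 329 ⇒ 630 = 7p ⇒ p = 90, Q = 211.
ΔQ = 211 − 239 = -28.

-28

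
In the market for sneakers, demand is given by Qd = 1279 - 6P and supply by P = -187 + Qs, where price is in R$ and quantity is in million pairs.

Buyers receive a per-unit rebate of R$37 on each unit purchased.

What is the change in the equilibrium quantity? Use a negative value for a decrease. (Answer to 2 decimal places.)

+31.71

Initially, 1279 - 6P = P + 187, so 1092 = 7P and P = 156, Q = 343.
Since buyers' out-of-pocket price is the market price minus the rebate, the effective demand curve becomes Qd = 1501 - 6P.
New equilibrium: 1501 - 6P = P + 187 ⇒ 1314 = 7P ⇒ P = 1314/7 ≈ 187.7143, Q = 2623/7 ≈ 374.7143.
ΔQ = 374.7143 − 343 = +31.71.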